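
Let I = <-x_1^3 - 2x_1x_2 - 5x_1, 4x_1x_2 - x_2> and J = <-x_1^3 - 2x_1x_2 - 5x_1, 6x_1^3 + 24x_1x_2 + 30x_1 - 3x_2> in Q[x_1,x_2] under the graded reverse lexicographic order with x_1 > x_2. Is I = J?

Equality of ideals is decidable: compute both reduced Gröbner bases (unique for the ordering) and check whether they agree.
Buchberger on the first generating set:
f_1 = -x_1^3 - 2x_1x_2 - 5x_1, LT = x_1^3.
f_2 = 4x_1x_2 - x_2, LT = x_1x_2.

S(f_1,f_2): lcm = x_1^3x_2. S = 1/4x_1^2x_2 + 2x_1x_2^2 + 5x_1x_2.
  leading term x_1^2x_2: subtract (1/16x_1)·f_2 from 1/4x_1^2x_2 + 2x_1x_2^2 + 5x_1x_2 → 2x_1x_2^2 + 81/16x_1x_2
  leading term x_1x_2^2: subtract (1/2x_2)·f_2 from 2x_1x_2^2 + 81/16x_1x_2 → 81/16x_1x_2 + 1/2x_2^2
  leading term x_1x_2: subtract (81/64)·f_2 from 81/16x_1x_2 + 1/2x_2^2 → 1/2x_2^2 + 81/64x_2
  leading term x_2^2: no divisor's leading term divides it; move 1/2x_2^2 to the remainder.
  leading term x_2: no divisor's leading term divides it; move 81/64x_2 to the remainder.
  remainder 1/2x_2^2 + 81/64x_2 ≠ 0; add g_3 = 1/2x_2^2 + 81/64x_2 to the basis.

The other S-polynomials (S(f_1,g_3), S(f_2,g_3)) all reduce to 0 modulo the current basis, so we have a Gröbner basis.
Inter-reduce: drop elements whose leading term is divisible by another's, tail-reduce, and make monic.
Reduced Gröbner basis: {x_1^3 + 5x_1 + 1/2x_2, x_1x_2 - 1/4x_2, x_2^2 + 81/32x_2}.

Buchberger on the second generating set:
h_1 = -x_1^3 - 2x_1x_2 - 5x_1, LT = x_1^3.
h_2 = 6x_1^3 + 24x_1x_2 + 30x_1 - 3x_2, LT = x_1^3.

S(h_1,h_2): lcm = x_1^3. S = -2x_1x_2 + 1/2x_2.
  leading term x_1x_2: no divisor's leading term divides it; move -2x_1x_2 to the remainder.
  leading term x_2: no divisor's leading term divides it; move 1/2x_2 to the remainder.
  remainder -2x_1x_2 + 1/2x_2 ≠ 0; add k_3 = -2x_1x_2 + 1/2x_2 to the basis.

S(h_1,k_3): lcm = x_1^3x_2. S = 1/4x_1^2x_2 + 2x_1x_2^2 + 5x_1x_2.
  leading term x_1^2x_2: subtract (-1/8x_1)·k_3 from 1/4x_1^2x_2 + 2x_1x_2^2 + 5x_1x_2 → 2x_1x_2^2 + 81/16x_1x_2
  leading term x_1x_2^2: subtract (-x_2)·k_3 from 2x_1x_2^2 + 81/16x_1x_2 → 81/16x_1x_2 + 1/2x_2^2
  leading term x_1x_2: subtract (-81/32)·k_3 from 81/16x_1x_2 + 1/2x_2^2 → 1/2x_2^2 + 81/64x_2
  leading term x_2^2: no divisor's leading term divides it; move 1/2x_2^2 to the remainder.
  leading term x_2: no divisor's leading term divides it; move 81/64x_2 to the remainder.
  remainder 1/2x_2^2 + 81/64x_2 ≠ 0; add k_4 = 1/2x_2^2 + 81/64x_2 to the basis.

The other S-polynomials (S(h_2,k_3), S(h_1,k_4), S(h_2,k_4), S(k_3,k_4)) all reduce to 0 modulo the current basis, so we have a Gröbner basis.
Inter-reduce: drop elements whose leading term is divisible by another's, tail-reduce, and make monic.
Reduced Gröbner basis: {x_1^3 + 5x_1 + 1/2x_2, x_1x_2 - 1/4x_2, x_2^2 + 81/32x_2}.

Same reduced basis, so the two generating sets span the same ideal.
The same test decides containment: I ⊆ J iff every generator of I reduces to 0 modulo a Gröbner basis of J.

Yes, the ideals are equal.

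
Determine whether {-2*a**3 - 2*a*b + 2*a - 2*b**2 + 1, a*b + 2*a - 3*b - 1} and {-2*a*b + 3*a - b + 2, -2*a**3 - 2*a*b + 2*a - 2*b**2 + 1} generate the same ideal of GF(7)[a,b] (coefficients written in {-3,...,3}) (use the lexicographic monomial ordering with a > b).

For a fixed monomial order, each ideal has a unique reduced Gröbner basis; comparing bases decides equality.
Buchberger on the first generating set:
f_1 = -2*a**3 - 2*a*b + 2*a - 2*b**2 + 1, LT = a**3.
f_2 = a*b + 2*a - 3*b - 1, LT = a*b.

S(f_1,f_2): lcm = a**3*b. S = -2*a**3 + 3*a**2*b + a**2 + a*b**2 - a*b + b**3 + 3*b.
  leading term a**3: subtract (1)·f_1 from -2*a**3 + 3*a**2*b + a**2 + a*b**2 - a*b + b**3 + 3*b → 3*a**2*b + a**2 + a*b**2 + a*b - 2*a + b**3 + 2*b**2 + 3*b - 1
  leading term a**2*b: subtract (3*a)·f_2 from 3*a**2*b + a**2 + a*b**2 + a*b - 2*a + b**3 + 2*b**2 + 3*b - 1 → 2*a**2 + a*b**2 + 3*a*b + a + b**3 + 2*b**2 + 3*b - 1
  leading term a**2: no divisor's leading term divides it; move 2*a**2 to the remainder.
  leading term a*b**2: subtract (b)·f_2 from a*b**2 + 3*a*b + a + b**3 + 2*b**2 + 3*b - 1 → a*b + a + b**3 - 2*b**2 - 3*b - 1
  leading term a*b: subtract (1)·f_2 from a*b + a + b**3 - 2*b**2 - 3*b - 1 → -a + b**3 - 2*b**2
  leading term a: no divisor's leading term divides it; move -a to the remainder.
  leading term b**3: no divisor's leading term divides it; move b**3 to the remainder.
  leading term b**2: no divisor's leading term divides it; move -2*b**2 to the remainder.
  remainder 2*a**2 - a + b**3 - 2*b**2 ≠ 0; add g_3 = 2*a**2 - a + b**3 - 2*b**2 to the basis.

S(f_2,g_3): lcm = a**2*b. S = 2*a**2 + a*b - a + 3*b**4 + b**3.
  leading term a**2: subtract (1)·g_3 from 2*a**2 + a*b - a + 3*b**4 + b**3 → a*b + 3*b**4 + 2*b**2
  leading term a*b: subtract (1)·f_2 from a*b + 3*b**4 + 2*b**2 → -2*a + 3*b**4 + 2*b**2 + 3*b + 1
  leading term a: no divisor's leading term divides it; move -2*a to the remainder.
  leading term b**4: no divisor's leading term divides it; move 3*b**4 to the remainder.
  leading term b**2: no divisor's leading term divides it; move 2*b**2 to the remainder.
  leading term b: no divisor's leading term divides it; move 3*b to the remainder.
  leading term 1: no divisor's leading term divides it; move 1 to the remainder.
  remainder -2*a + 3*b**4 + 2*b**2 + 3*b + 1 ≠ 0; add g_4 = -2*a + 3*b**4 + 2*b**2 + 3*b + 1 to the basis.

S(f_2,g_4): lcm = a*b. S = 2*a - 2*b**5 + b**3 - 2*b**2 + b - 1.
  leading term a: subtract (-1)·g_4 from 2*a - 2*b**5 + b**3 - 2*b**2 + b - 1 → -2*b**5 + 3*b**4 + b**3 - 3*b
  leading term b**5: no divisor's leading term divides it; move -2*b**5 to the remainder.
  leading term b**4: no divisor's leading term divides it; move 3*b**4 to the remainder.
  leading term b**3: no divisor's leading term divides it; move b**3 to the remainder.
  leading term b: no divisor's leading term divides it; move -3*b to the remainder.
  remainder -2*b**5 + 3*b**4 + b**3 - 3*b ≠ 0; add g_5 = -2*b**5 + 3*b**4 + b**3 - 3*b to the basis.

The other S-polynomials (S(f_1,g_3), S(f_1,g_4), S(g_3,g_4), S(f_1,g_5), S(f_2,g_5), S(g_3,g_5), S(g_4,g_5)) all reduce to 0 modulo the current basis, so we have a Gröbner basis.
Inter-reduce: drop elements whose leading term is divisible by another's, tail-reduce, and make monic.
Reduced Gröbner basis: {a + 2*b**4 - b**2 + 2*b + 3, b**5 + 2*b**4 + 3*b**3 - 2*b}.

Buchberger on the second generating set:
h_1 = -2*a*b + 3*a - b + 2, LT = a*b.
h_2 = -2*a**3 - 2*a*b + 2*a - 2*b**2 + 1, LT = a**3.

S(h_1,h_2): lcm = a**3*b. S = 2*a**3 - 3*a**2*b - a**2 - a*b**2 + a*b - b**3 - 3*b.
  leading term a**3: subtract (-1)·h_2 from 2*a**3 - 3*a**2*b - a**2 - a*b**2 + a*b - b**3 - 3*b → -3*a**2*b - a**2 - a*b**2 - a*b + 2*a - b**3 - 2*b**2 - 3*b + 1
  leading term a**2*b: subtract (-2*a)·h_1 from -3*a**2*b - a**2 - a*b**2 - a*b + 2*a - b**3 - 2*b**2 - 3*b + 1 → -2*a**2 - a*b**2 - 3*a*b - a - b**3 - 2*b**2 - 3*b + 1
  leading term a**2: no divisor's leading term divides it; move -2*a**2 to the remainder.
  leading term a*b**2: subtract (-3*b)·h_1 from -a*b**2 - 3*a*b - a - b**3 - 2*b**2 - 3*b + 1 → -a*b - a - b**3 + 2*b**2 + 3*b + 1
  leading term a*b: subtract (-3)·h_1 from -a*b - a - b**3 + 2*b**2 + 3*b + 1 → a - b**3 + 2*b**2
  leading term a: no divisor's leading term divides it; move a to the remainder.
  leading term b**3: no divisor's leading term divides it; move -b**3 to the remainder.
  leading term b**2: no divisor's leading term divides it; move 2*b**2 to the remainder.
  remainder -2*a**2 + a - b**3 + 2*b**2 ≠ 0; add k_3 = -2*a**2 + a - b**3 + 2*b**2 to the basis.

S(h_1,k_3): lcm = a**2*b. S = 2*a**2 + a*b - a + 3*b**4 + b**3.
  leading term a**2: subtract (-1)·k_3 from 2*a**2 + a*b - a + 3*b**4 + b**3 → a*b + 3*b**4 + 2*b**2
  leading term a*b: subtract (3)·h_1 from a*b + 3*b**4 + 2*b**2 → -2*a + 3*b**4 + 2*b**2 + 3*b + 1
  leading term a: no divisor's leading term divides it; move -2*a to the remainder.
  leading term b**4: no divisor's leading term divides it; move 3*b**4 to the remainder.
  leading term b**2: no divisor's leading term divides it; move 2*b**2 to the remainder.
  leading term b: no divisor's leading term divides it; move 3*b to the remainder.
  leading term 1: no divisor's leading term divides it; move 1 to the remainder.
  remainder -2*a + 3*b**4 + 2*b**2 + 3*b + 1 ≠ 0; add k_4 = -2*a + 3*b**4 + 2*b**2 + 3*b + 1 to the basis.

S(h_1,k_4): lcm = a*b. S = 2*a - 2*b**5 + b**3 - 2*b**2 + b - 1.
  leading term a: subtract (-1)·k_4 from 2*a - 2*b**5 + b**3 - 2*b**2 + b - 1 → -2*b**5 + 3*b**4 + b**3 - 3*b
  leading term b**5: no divisor's leading term divides it; move -2*b**5 to the remainder.
  leading term b**4: no divisor's leading term divides it; move 3*b**4 to the remainder.
  leading term b**3: no divisor's leading term divides it; move b**3 to the remainder.
  leading term b: no divisor's leading term divides it; move -3*b to the remainder.
  remainder -2*b**5 + 3*b**4 + b**3 - 3*b ≠ 0; add k_5 = -2*b**5 + 3*b**4 + b**3 - 3*b to the basis.

The other S-polynomials (S(h_2,k_3), S(h_2,k_4), S(k_3,k_4), S(h_1,k_5), S(h_2,k_5), S(k_3,k_5), S(k_4,k_5)) all reduce to 0 modulo the current basis, so we have a Gröbner basis.
Inter-reduce: drop elements whose leading term is divisible by another's, tail-reduce, and make monic.
Reduced Gröbner basis: {a + 2*b**4 - b**2 + 2*b + 3, b**5 + 2*b**4 + 3*b**3 - 2*b}.

The two bases agree; hence the ideals are identical.

Yes, the ideals are equal.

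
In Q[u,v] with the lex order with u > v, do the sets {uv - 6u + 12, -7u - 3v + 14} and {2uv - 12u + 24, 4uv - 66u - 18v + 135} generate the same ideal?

No, the ideals differ.

Equality of ideals is decidable: compute both reduced Gröbner bases (unique for the ordering) and check whether they agree.
Buchberger on the first generating set:
f_1 = uv - 6u + 12, LT = uv.
f_2 = -7u - 3v + 14, LT = u.

S(f_1,f_2): lcm = uv. S = -6u - \tfrac{3}{7}v^{2} + 2v + 12.
  leading term u: subtract (\tfrac{6}{7})·f_2 from -6u - \tfrac{3}{7}v^{2} + 2v + 12 → -\tfrac{3}{7}v^{2} + \tfrac{32}{7}v
  leading term v^{2}: no divisor's leading term divides it; move -\tfrac{3}{7}v^{2} to the remainder.
  leading term v: no divisor's leading term divides it; move \tfrac{32}{7}v to the remainder.
  remainder -\tfrac{3}{7}v^{2} + \tfrac{32}{7}v ≠ 0; add g_3 = -\tfrac{3}{7}v^{2} + \tfrac{32}{7}v to the basis.

The other S-polynomials (S(f_1,g_3), S(f_2,g_3)) all reduce to 0 modulo the current basis, so we have a Gröbner basis.
Inter-reduce: drop elements whose leading term is divisible by another's, tail-reduce, and make monic.
Reduced Gröbner basis: {u + \tfrac{3}{7}v - 2, v^{2} - \tfrac{32}{3}v}.

Buchberger on the second generating set:
h_1 = 2uv - 12u + 24, LT = uv.
h_2 = 4uv - 66u - 18v + 135, LT = uv.

S(h_1,h_2): lcm = uv. S = \tfrac{21}{2}u + \tfrac{9}{2}v - \tfrac{87}{4}.
  leading term u: no divisor's leading term divides it; move \tfrac{21}{2}u to the remainder.
  leading term v: no divisor's leading term divides it; move \tfrac{9}{2}v to the remainder.
  leading term 1: no divisor's leading term divides it; move -\tfrac{87}{4} to the remainder.
  remainder \tfrac{21}{2}u + \tfrac{9}{2}v - \tfrac{87}{4} ≠ 0; add k_3 = \tfrac{21}{2}u + \tfrac{9}{2}v - \tfrac{87}{4} to the basis.

S(h_1,k_3): lcm = uv. S = -6u - \tfrac{3}{7}v^{2} + \tfrac{29}{14}v + 12.
  leading term u: subtract (-\tfrac{4}{7})·k_3 from -6u - \tfrac{3}{7}v^{2} + \tfrac{29}{14}v + 12 → -\tfrac{3}{7}v^{2} + \tfrac{65}{14}v - \tfrac{3}{7}
  leading term v^{2}: no divisor's leading term divides it; move -\tfrac{3}{7}v^{2} to the remainder.
  leading term v: no divisor's leading term divides it; move \tfrac{65}{14}v to the remainder.
  leading term 1: no divisor's leading term divides it; move -\tfrac{3}{7} to the remainder.
  remainder -\tfrac{3}{7}v^{2} + \tfrac{65}{14}v - \tfrac{3}{7} ≠ 0; add k_4 = -\tfrac{3}{7}v^{2} + \tfrac{65}{14}v - \tfrac{3}{7} to the basis.

The other S-polynomials (S(h_2,k_3), S(h_1,k_4), S(h_2,k_4), S(k_3,k_4)) all reduce to 0 modulo the current basis, so we have a Gröbner basis.
Inter-reduce: drop elements whose leading term is divisible by another's, tail-reduce, and make monic.
Reduced Gröbner basis: {u + \tfrac{3}{7}v - \tfrac{29}{14}, v^{2} - \tfrac{65}{6}v + 1}.

These differ, so the ideals are not equal.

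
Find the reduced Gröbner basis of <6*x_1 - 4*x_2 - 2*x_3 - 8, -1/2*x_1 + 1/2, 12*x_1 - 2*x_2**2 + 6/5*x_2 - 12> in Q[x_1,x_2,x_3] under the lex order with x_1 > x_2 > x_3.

G = {x_1 - 1, x_2 + 1/2*x_3 + 1/2, x_3**2 + 16/5*x_3 + 11/5}

f_1 = 6*x_1 - 4*x_2 - 2*x_3 - 8, LT = x_1.
f_2 = -1/2*x_1 + 1/2, LT = x_1.
f_3 = 12*x_1 - 2*x_2**2 + 6/5*x_2 - 12, LT = x_1.

S(f_1,f_2): lcm = x_1. S = -2/3*x_2 - 1/3*x_3 - 1/3.
  leading term x_2: no divisor's leading term divides it; move -2/3*x_2 to the remainder.
  leading term x_3: no divisor's leading term divides it; move -1/3*x_3 to the remainder.
  leading term 1: no divisor's leading term divides it; move -1/3 to the remainder.
  remainder -2/3*x_2 - 1/3*x_3 - 1/3 ≠ 0; add g_4 = -2/3*x_2 - 1/3*x_3 - 1/3 to the basis.

S(f_1,f_3): lcm = x_1. S = 1/6*x_2**2 - 23/30*x_2 - 1/3*x_3 - 1/3.
  leading term x_2**2: subtract (-1/4*x_2)·g_4 from 1/6*x_2**2 - 23/30*x_2 - 1/3*x_3 - 1/3 → -1/12*x_2*x_3 - 17/20*x_2 - 1/3*x_3 - 1/3
  leading term x_2*x_3: subtract (1/8*x_3)·g_4 from -1/12*x_2*x_3 - 17/20*x_2 - 1/3*x_3 - 1/3 → -17/20*x_2 + 1/24*x_3**2 - 7/24*x_3 - 1/3
  leading term x_2: subtract (51/40)·g_4 from -17/20*x_2 + 1/24*x_3**2 - 7/24*x_3 - 1/3 → 1/24*x_3**2 + 2/15*x_3 + 11/120
  leading term x_3**2: no divisor's leading term divides it; move 1/24*x_3**2 to the remainder.
  leading term x_3: no divisor's leading term divides it; move 2/15*x_3 to the remainder.
  leading term 1: no divisor's leading term divides it; move 11/120 to the remainder.
  remainder 1/24*x_3**2 + 2/15*x_3 + 11/120 ≠ 0; add g_5 = 1/24*x_3**2 + 2/15*x_3 + 11/120 to the basis.

The other S-polynomials (S(f_2,f_3), S(f_1,g_4), S(f_2,g_4), S(f_3,g_4), S(f_1,g_5), S(f_2,g_5), S(f_3,g_5), S(g_4,g_5)) all reduce to 0 modulo the current basis, so we have a Gröbner basis.
Inter-reduce: drop elements whose leading term is divisible by another's, tail-reduce, and make monic.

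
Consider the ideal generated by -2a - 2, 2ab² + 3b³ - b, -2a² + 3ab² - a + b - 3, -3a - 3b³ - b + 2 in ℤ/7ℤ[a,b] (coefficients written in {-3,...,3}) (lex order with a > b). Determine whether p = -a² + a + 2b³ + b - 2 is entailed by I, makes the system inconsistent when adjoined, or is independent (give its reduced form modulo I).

First compute the reduced Gröbner basis of I by Buchberger's algorithm.
f_1 = -2a - 2, LT = a.
f_2 = 2ab² + 3b³ - b, LT = ab².
f_3 = -2a² + 3ab² - a + b - 3, LT = a².
f_4 = -3a - 3b³ - b + 2, LT = a.

S(f_1,f_2): lcm = ab². S = 2b³ + b² - 3b.
  reduce S modulo (f_1, f_2, f_3, f_4):
  remainder 2b³ + b² - 3b ≠ 0; add h_5 = 2b³ + b² - 3b to the basis.

S(f_1,f_3): lcm = a². S = -2ab² - 3a - 3b + 2.
  reduce S modulo (f_1, f_2, f_3, f_4, h_5):
  remainder 2b² - 3b - 2 ≠ 0; add h_6 = 2b² - 3b - 2 to the basis.

S(f_1,f_4): lcm = a. S = -b³ + 2b - 3.
  reduce S modulo (f_1, f_2, f_3, f_4, h_5, h_6):
  remainder 3b + 1 ≠ 0; add h_7 = 3b + 1 to the basis.

The other S-polynomials (S(f_2,f_3), S(f_2,f_4), S(f_3,f_4), S(f_1,h_5), S(f_2,h_5), S(f_3,h_5), S(f_4,h_5), S(f_1,h_6), S(f_2,h_6), S(f_3,h_6), S(f_4,h_6), S(h_5,h_6), S(f_1,h_7), S(f_2,h_7), S(f_3,h_7), S(f_4,h_7), S(h_5,h_7), S(h_6,h_7)) all reduce to 0 modulo the current basis, so we have a Gröbner basis.
Inter-reduce: drop elements whose leading term is divisible by another's, tail-reduce, and make monic.
Reduced Gröbner basis: {a + 1, b - 2}.
Label its elements g_1 = a + 1, g_2 = b - 2.

Reduce p = -a² + a + 2b³ + b - 2 modulo G:
  leading term a²: subtract (-a)·g_1 from -a² + a + 2b³ + b - 2 → 2a + 2b³ + b - 2
  leading term a: subtract (2)·g_1 from 2a + 2b³ + b - 2 → 2b³ + b + 3
  leading term b³: subtract (2b²)·g_2 from 2b³ + b + 3 → -3b² + b + 3
  leading term b²: subtract (-3b)·g_2 from -3b² + b + 3 → 2b + 3
  leading term b: subtract (2)·g_2 from 2b + 3 → 0
  normal form = 0.
Since the normal form is 0, p ∈ I.

The remainder on division by a Gröbner basis is unique — it is the normal form.

-a² + a + 2b³ + b - 2 lies in I (it reduces to 0).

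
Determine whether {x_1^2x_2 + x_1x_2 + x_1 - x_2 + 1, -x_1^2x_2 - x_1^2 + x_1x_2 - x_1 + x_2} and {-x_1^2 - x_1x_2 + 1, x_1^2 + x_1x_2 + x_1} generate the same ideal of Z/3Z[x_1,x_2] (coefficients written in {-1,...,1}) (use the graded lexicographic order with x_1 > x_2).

Equality of ideals is decidable: compute both reduced Gröbner bases (unique for the ordering) and check whether they agree.
Buchberger on the first generating set:
f_1 = x_1^2x_2 + x_1x_2 + x_1 - x_2 + 1, LT = x_1^2x_2.
f_2 = -x_1^2x_2 - x_1^2 + x_1x_2 - x_1 + x_2, LT = x_1^2x_2.

S(f_1,f_2): lcm = x_1^2x_2. S = -x_1^2 - x_1x_2 + 1.
  reduce S modulo (f_1, f_2):
  remainder -x_1^2 - x_1x_2 + 1 ≠ 0; add g_3 = -x_1^2 - x_1x_2 + 1 to the basis.

S(f_1,g_3): lcm = x_1^2x_2. S = -x_1x_2^2 + x_1x_2 + x_1 + 1.
  reduce S modulo (f_1, f_2, g_3):
  remainder -x_1x_2^2 + x_1x_2 + x_1 + 1 ≠ 0; add g_4 = -x_1x_2^2 + x_1x_2 + x_1 + 1 to the basis.

S(f_1,g_4): lcm = x_1^2x_2^2. S = x_1^2x_2 + x_1x_2^2 + x_1^2 + x_1x_2 - x_2^2 + x_1 + x_2.
  reduce S modulo (f_1, f_2, g_3, g_4):
  remainder -x_2^2 + x_1 - x_2 + 1 ≠ 0; add g_5 = -x_2^2 + x_1 - x_2 + 1 to the basis.

The other S-polynomials (S(f_2,g_3), S(f_2,g_4), S(g_3,g_4), S(f_1,g_5), S(f_2,g_5), S(g_3,g_5), S(g_4,g_5)) all reduce to 0 modulo the current basis, so we have a Gröbner basis.
Inter-reduce: drop elements whose leading term is divisible by another's, tail-reduce, and make monic.
Reduced Gröbner basis: {x_1^2 + x_1x_2 - 1, x_2^2 - x_1 + x_2 - 1}.

Buchberger on the second generating set:
h_1 = -x_1^2 - x_1x_2 + 1, LT = x_1^2.
h_2 = x_1^2 + x_1x_2 + x_1, LT = x_1^2.

S(h_1,h_2): lcm = x_1^2. S = -x_1 - 1.
  reduce S modulo (h_1, h_2):
  remainder -x_1 - 1 ≠ 0; add k_3 = -x_1 - 1 to the basis.

S(h_1,k_3): lcm = x_1^2. S = x_1x_2 - x_1 - 1.
  reduce S modulo (h_1, h_2, k_3):
  remainder -x_2 ≠ 0; add k_4 = -x_2 to the basis.

The other S-polynomials (S(h_2,k_3), S(h_1,k_4), S(h_2,k_4), S(k_3,k_4)) all reduce to 0 modulo the current basis, so we have a Gröbner basis.
Inter-reduce: drop elements whose leading term is divisible by another's, tail-reduce, and make monic.
Reduced Gröbner basis: {x_1 + 1, x_2}.

Since the reduced bases disagree, the two ideals are not the same.

No, the ideals differ.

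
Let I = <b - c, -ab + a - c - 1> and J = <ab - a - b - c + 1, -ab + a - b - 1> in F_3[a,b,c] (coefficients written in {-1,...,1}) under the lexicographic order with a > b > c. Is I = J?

Two ideals are equal iff their reduced Gröbner bases coincide (the reduced basis is unique for a fixed ordering).
Buchberger on the first generating set:
f_1 = b - c, LT = b.
f_2 = -ab + a - c - 1, LT = ab.

S(f_1,f_2): lcm = ab. S = -ac + a - c - 1.
  leading term ac: no divisor's leading term divides it; move -ac to the remainder.
  leading term a: no divisor's leading term divides it; move a to the remainder.
  leading term c: no divisor's leading term divides it; move -c to the remainder.
  leading term 1: no divisor's leading term divides it; move -1 to the remainder.
  remainder -ac + a - c - 1 ≠ 0; add g_3 = -ac + a - c - 1 to the basis.

The other S-polynomials (S(f_1,g_3), S(f_2,g_3)) all reduce to 0 modulo the current basis, so we have a Gröbner basis.
Inter-reduce: drop elements whose leading term is divisible by another's, tail-reduce, and make monic.
Reduced Gröbner basis: {ac - a + c + 1, b - c}.

Buchberger on the second generating set:
h_1 = ab - a - b - c + 1, LT = ab.
h_2 = -ab + a - b - 1, LT = ab.

S(h_1,h_2): lcm = ab. S = b - c.
  leading term b: no divisor's leading term divides it; move b to the remainder.
  leading term c: no divisor's leading term divides it; move -c to the remainder.
  remainder b - c ≠ 0; add k_3 = b - c to the basis.

S(h_1,k_3): lcm = ab. S = ac - a - b - c + 1.
  leading term ac: no divisor's leading term divides it; move ac to the remainder.
  leading term a: no divisor's leading term divides it; move -a to the remainder.
  leading term b: subtract (-1)·k_3 from -b - c + 1 → c + 1
  leading term c: no divisor's leading term divides it; move c to the remainder.
  leading term 1: no divisor's leading term divides it; move 1 to the remainder.
  remainder ac - a + c + 1 ≠ 0; add k_4 = ac - a + c + 1 to the basis.

The other S-polynomials (S(h_2,k_3), S(h_1,k_4), S(h_2,k_4), S(k_3,k_4)) all reduce to 0 modulo the current basis, so we have a Gröbner basis.
Inter-reduce: drop elements whose leading term is divisible by another's, tail-reduce, and make monic.
Reduced Gröbner basis: {ac - a + c + 1, b - c}.

The two bases agree; hence the ideals are identical.

Yes, the ideals are equal.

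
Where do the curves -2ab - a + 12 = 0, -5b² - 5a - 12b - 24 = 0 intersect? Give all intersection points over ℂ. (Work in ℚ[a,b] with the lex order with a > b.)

Compute a lex Gröbner basis by Buchberger's algorithm.
f_1 = -2ab - a + 12, LT = ab.
f_2 = -5a - 5b² - 12b - 24, LT = a.

S(f_1,f_2): lcm = ab. S = ½a - b³ - 12/5b² - 24/5b - 6.
  leading term a: subtract (-1/10)·f_2 from ½a - b³ - 12/5b² - 24/5b - 6 → -b³ - 29/10b² - 6b - 42/5
  leading term b³: no divisor's leading term divides it; move -b³ to the remainder.
  leading term b²: no divisor's leading term divides it; move -29/10b² to the remainder.
  leading term b: no divisor's leading term divides it; move -6b to the remainder.
  leading term 1: no divisor's leading term divides it; move -42/5 to the remainder.
  remainder -b³ - 29/10b² - 6b - 42/5 ≠ 0; add h_3 = -b³ - 29/10b² - 6b - 42/5 to the basis.

S(f_1,h_3): lcm = ab³. S = -12/5ab² - 6ab - 42/5a - 6b².
  leading term ab²: subtract (6/5b)·f_1 from -12/5ab² - 6ab - 42/5a - 6b² → -24/5ab - 42/5a - 6b² - 72/5b
  leading term ab: subtract (12/5)·f_1 from -24/5ab - 42/5a - 6b² - 72/5b → -6a - 6b² - 72/5b - 144/5
  leading term a: subtract (6/5)·f_2 from -6a - 6b² - 72/5b - 144/5 → 0
  remainder 0.

S(f_2,h_3): leading monomials are coprime, so the S-polynomial reduces to 0 (Buchberger's first criterion).
Every S-polynomial of the final basis reduces to 0, so we have a Gröbner basis.
Inter-reduce: drop elements whose leading term is divisible by another's, tail-reduce, and make monic.
Reduced Gröbner basis: {a + b² + 12/5b + 24/5, b³ + 29/10b² + 6b + 42/5}.

Elimination: the polynomial b³ + 29/10b² + 6b + 42/5 lies in the elimination ideal for b, so b ∈ {-2, -9/20 - sqrt(1599)*I/20, -9/20 + sqrt(1599)*I/20}. For each such b, the remaining basis elements (now univariate) give the rest of the solution.
  b = -2: the earlier basis element becomes a + 4 = 0, giving a = -4 — point (-4, -2).
  b = -9/20 - sqrt(1599)*I/20: the earlier basis element becomes a - 3/40 - 3*sqrt(1599)*I/40 = 0, giving a = 3/40 + 3*sqrt(1599)*I/40 — point (3/40 + 3*sqrt(1599)*I/40, -9/20 - sqrt(1599)*I/20).
  b = -9/20 + sqrt(1599)*I/20: the earlier basis element becomes a - 3/40 + 3*sqrt(1599)*I/40 = 0, giving a = 3/40 - 3*sqrt(1599)*I/40 — point (3/40 - 3*sqrt(1599)*I/40, -9/20 + sqrt(1599)*I/20).
Each listed point satisfies every original equation (direct substitution).

{(-4, -2), (3/40 + 3*sqrt(1599)*I/40, -9/20 - sqrt(1599)*I/20), (3/40 - 3*sqrt(1599)*I/40, -9/20 + sqrt(1599)*I/20)}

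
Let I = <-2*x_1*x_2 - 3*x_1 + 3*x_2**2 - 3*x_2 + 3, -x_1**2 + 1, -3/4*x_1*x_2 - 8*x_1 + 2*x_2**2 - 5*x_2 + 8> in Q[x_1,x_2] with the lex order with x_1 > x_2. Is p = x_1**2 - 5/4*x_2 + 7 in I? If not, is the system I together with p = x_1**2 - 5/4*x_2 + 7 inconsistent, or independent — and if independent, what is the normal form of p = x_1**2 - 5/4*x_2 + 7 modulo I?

Adjoining x_1**2 - 5/4*x_2 + 7 makes the ideal the whole ring: the system is inconsistent.

First compute the reduced Gröbner basis of I by Buchberger's algorithm.
f_1 = -2*x_1*x_2 - 3*x_1 + 3*x_2**2 - 3*x_2 + 3, LT = x_1*x_2.
f_2 = -x_1**2 + 1, LT = x_1**2.
f_3 = -3/4*x_1*x_2 - 8*x_1 + 2*x_2**2 - 5*x_2 + 8, LT = x_1*x_2.

S(f_1,f_2): lcm = x_1**2*x_2. S = 3/2*x_1**2 - 3/2*x_1*x_2**2 + 3/2*x_1*x_2 - 3/2*x_1 + x_2.
  leading term x_1**2: subtract (-3/2)·f_2 from 3/2*x_1**2 - 3/2*x_1*x_2**2 + 3/2*x_1*x_2 - 3/2*x_1 + x_2 → -3/2*x_1*x_2**2 + 3/2*x_1*x_2 - 3/2*x_1 + x_2 + 3/2
  leading term x_1*x_2**2: subtract (3/4*x_2)·f_1 from -3/2*x_1*x_2**2 + 3/2*x_1*x_2 - 3/2*x_1 + x_2 + 3/2 → 15/4*x_1*x_2 - 3/2*x_1 - 9/4*x_2**3 + 9/4*x_2**2 - 5/4*x_2 + 3/2
  leading term x_1*x_2: subtract (-15/8)·f_1 from 15/4*x_1*x_2 - 3/2*x_1 - 9/4*x_2**3 + 9/4*x_2**2 - 5/4*x_2 + 3/2 → -57/8*x_1 - 9/4*x_2**3 + 63/8*x_2**2 - 55/8*x_2 + 57/8
  leading term x_1: no divisor's leading term divides it; move -57/8*x_1 to the remainder.
  leading term x_2**3: no divisor's leading term divides it; move -9/4*x_2**3 to the remainder.
  leading term x_2**2: no divisor's leading term divides it; move 63/8*x_2**2 to the remainder.
  leading term x_2: no divisor's leading term divides it; move -55/8*x_2 to the remainder.
  leading term 1: no divisor's leading term divides it; move 57/8 to the remainder.
  remainder -57/8*x_1 - 9/4*x_2**3 + 63/8*x_2**2 - 55/8*x_2 + 57/8 ≠ 0; add h_4 = -57/8*x_1 - 9/4*x_2**3 + 63/8*x_2**2 - 55/8*x_2 + 57/8 to the basis.

S(f_1,f_3): lcm = x_1*x_2. S = -55/6*x_1 + 7/6*x_2**2 - 31/6*x_2 + 55/6.
  leading term x_1: subtract (220/171)·h_4 from -55/6*x_1 + 7/6*x_2**2 - 31/6*x_2 + 55/6 → 55/19*x_2**3 - 511/57*x_2**2 + 629/171*x_2
  leading term x_2**3: no divisor's leading term divides it; move 55/19*x_2**3 to the remainder.
  leading term x_2**2: no divisor's leading term divides it; move -511/57*x_2**2 to the remainder.
  leading term x_2: no divisor's leading term divides it; move 629/171*x_2 to the remainder.
  remainder 55/19*x_2**3 - 511/57*x_2**2 + 629/171*x_2 ≠ 0; add h_5 = 55/19*x_2**3 - 511/57*x_2**2 + 629/171*x_2 to the basis.

S(f_2,f_3): lcm = x_1**2*x_2. S = -32/3*x_1**2 + 8/3*x_1*x_2**2 - 20/3*x_1*x_2 + 32/3*x_1 - x_2.
  leading term x_1**2: subtract (32/3)·f_2 from -32/3*x_1**2 + 8/3*x_1*x_2**2 - 20/3*x_1*x_2 + 32/3*x_1 - x_2 → 8/3*x_1*x_2**2 - 20/3*x_1*x_2 + 32/3*x_1 - x_2 - 32/3
  leading term x_1*x_2**2: subtract (-4/3*x_2)·f_1 from 8/3*x_1*x_2**2 - 20/3*x_1*x_2 + 32/3*x_1 - x_2 - 32/3 → -32/3*x_1*x_2 + 32/3*x_1 + 4*x_2**3 - 4*x_2**2 + 3*x_2 - 32/3
  leading term x_1*x_2: subtract (16/3)·f_1 from -32/3*x_1*x_2 + 32/3*x_1 + 4*x_2**3 - 4*x_2**2 + 3*x_2 - 32/3 → 80/3*x_1 + 4*x_2**3 - 20*x_2**2 + 19*x_2 - 80/3
  leading term x_1: subtract (-640/171)·h_4 from 80/3*x_1 + 4*x_2**3 - 20*x_2**2 + 19*x_2 - 80/3 → -84/19*x_2**3 + 180/19*x_2**2 - 1151/171*x_2
  leading term x_2**3: subtract (-84/55)·h_5 from -84/19*x_2**3 + 180/19*x_2**2 - 1151/171*x_2 → -232/55*x_2**2 - 551/495*x_2
  leading term x_2**2: no divisor's leading term divides it; move -232/55*x_2**2 to the remainder.
  leading term x_2: no divisor's leading term divides it; move -551/495*x_2 to the remainder.
  remainder -232/55*x_2**2 - 551/495*x_2 ≠ 0; add h_6 = -232/55*x_2**2 - 551/495*x_2 to the basis.

S(f_1,h_4): lcm = x_1*x_2. S = 3/2*x_1 - 6/19*x_2**4 + 21/19*x_2**3 - 281/114*x_2**2 + 5/2*x_2 - 3/2.
  leading term x_1: subtract (-4/19)·h_4 from 3/2*x_1 - 6/19*x_2**4 + 21/19*x_2**3 - 281/114*x_2**2 + 5/2*x_2 - 3/2 → -6/19*x_2**4 + 12/19*x_2**3 - 46/57*x_2**2 + 20/19*x_2
  leading term x_2**4: subtract (-6/55*x_2)·h_5 from -6/19*x_2**4 + 12/19*x_2**3 - 46/57*x_2**2 + 20/19*x_2 → -362/1045*x_2**3 - 424/1045*x_2**2 + 20/19*x_2
  leading term x_2**3: subtract (-362/3025)·h_5 from -362/1045*x_2**3 - 424/1045*x_2**2 + 20/19*x_2 → -13418/9075*x_2**2 + 40642/27225*x_2
  leading term x_2**2: subtract (6709/19140)·h_6 from -13418/9075*x_2**2 + 40642/27225*x_2 → 2237/1188*x_2
  leading term x_2: no divisor's leading term divides it; move 2237/1188*x_2 to the remainder.
  remainder 2237/1188*x_2 ≠ 0; add h_7 = 2237/1188*x_2 to the basis.

The other S-polynomials (S(f_2,h_4), S(f_3,h_4), S(f_1,h_5), S(f_2,h_5), S(f_3,h_5), S(h_4,h_5), S(f_1,h_6), S(f_2,h_6), S(f_3,h_6), S(h_4,h_6), S(h_5,h_6), S(f_1,h_7), S(f_2,h_7), S(f_3,h_7), S(h_4,h_7), S(h_5,h_7), S(h_6,h_7)) all reduce to 0 modulo the current basis, so we have a Gröbner basis.
Inter-reduce: drop elements whose leading term is divisible by another's, tail-reduce, and make monic.
Reduced Gröbner basis: {x_1 - 1, x_2}.
Label its elements g_1 = x_1 - 1, g_2 = x_2.

Reduce p = x_1**2 - 5/4*x_2 + 7 modulo G:
  leading term x_1**2: subtract (x_1)·g_1 from x_1**2 - 5/4*x_2 + 7 → x_1 - 5/4*x_2 + 7
  leading term x_1: subtract (1)·g_1 from x_1 - 5/4*x_2 + 7 → -5/4*x_2 + 8
  leading term x_2: subtract (-5/4)·g_2 from -5/4*x_2 + 8 → 8
  leading term 1: no divisor's leading term divides it; move 8 to the remainder.
  normal form = 8.
The normal form is nonzero, so p ∉ I. Since p minus its normal form lies in I, I + (p) = I + (r) where r = 8; decide whether this ideal is the whole ring.
Here r = 8 is a nonzero constant, hence a unit: 1 ∈ I + (p), the Gröbner basis of I + (p) is {1}, and the enlarged system has no common solution — adjoining p is inconsistent.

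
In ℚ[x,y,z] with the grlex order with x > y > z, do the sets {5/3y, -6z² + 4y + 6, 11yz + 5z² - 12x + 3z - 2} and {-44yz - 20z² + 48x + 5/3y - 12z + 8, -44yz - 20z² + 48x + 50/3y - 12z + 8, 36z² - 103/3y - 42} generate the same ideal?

Two ideals are equal iff their reduced Gröbner bases coincide (the reduced basis is unique for a fixed ordering).
Buchberger on the first generating set:
f_1 = 5/3y, LT = y.
f_2 = -6z² + 4y + 6, LT = z².
f_3 = 11yz + 5z² - 12x + 3z - 2, LT = yz.

S(f_1,f_3): lcm = yz. S = -5/11z² + 12/11x - 3/11z + 2/11.
  reduce S modulo (f_1, f_2, f_3):
  remainder 12/11x - 3/11z - 3/11 ≠ 0; add g_4 = 12/11x - 3/11z - 3/11 to the basis.

The other S-polynomials (S(f_1,f_2), S(f_2,f_3), S(f_1,g_4), S(f_2,g_4), S(f_3,g_4)) all reduce to 0 modulo the current basis, so we have a Gröbner basis.
Inter-reduce: drop elements whose leading term is divisible by another's, tail-reduce, and make monic.
Reduced Gröbner basis: {z² - 1, x - ¼z - ¼, y}.

Buchberger on the second generating set:
h_1 = -44yz - 20z² + 48x + 5/3y - 12z + 8, LT = yz.
h_2 = -44yz - 20z² + 48x + 50/3y - 12z + 8, LT = yz.
h_3 = 36z² - 103/3y - 42, LT = z².

S(h_1,h_2): lcm = yz. S = 15/44y.
  reduce S modulo (h_1, h_2, h_3):
  remainder 15/44y ≠ 0; add k_4 = 15/44y to the basis.

S(h_1,h_3): lcm = yz². S = 5/11z³ - 12/11xz + 103/108y² - 5/132yz + 3/11z² + 7/6y - 2/11z.
  reduce S modulo (h_1, h_2, h_3, k_4):
  remainder -12/11xz + 470/1089x + 262/1089z + 7069/39204 ≠ 0; add k_5 = -12/11xz + 470/1089x + 262/1089z + 7069/39204 to the basis.

S(h_2,h_3): lcm = yz². S = 5/11z³ - 12/11xz + 103/108y² - 25/66yz + 3/11z² + 7/6y - 2/11z.
  reduce S modulo (h_1, h_2, h_3, k_4, k_5):
  remainder -45/121x + 45/484z + 115/968 ≠ 0; add k_6 = -45/121x + 45/484z + 115/968 to the basis.

The other S-polynomials (S(h_1,k_4), S(h_2,k_4), S(h_3,k_4), S(h_1,k_5), S(h_2,k_5), S(h_3,k_5), S(k_4,k_5), S(h_1,k_6), S(h_2,k_6), S(h_3,k_6), S(k_4,k_6), S(k_5,k_6)) all reduce to 0 modulo the current basis, so we have a Gröbner basis.
Inter-reduce: drop elements whose leading term is divisible by another's, tail-reduce, and make monic.
Reduced Gröbner basis: {z² - 7/6, x - ¼z - 23/72, y}.

These differ, so the ideals are not equal.
The choice of monomial ordering does not affect the verdict — as long as both bases are computed under the same ordering, their equality decides ideal equality.

No, the ideals differ.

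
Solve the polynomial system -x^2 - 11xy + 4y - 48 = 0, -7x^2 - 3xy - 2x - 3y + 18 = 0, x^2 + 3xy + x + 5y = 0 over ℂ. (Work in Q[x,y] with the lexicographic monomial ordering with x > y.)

Compute a lex Gröbner basis by Buchberger's algorithm.
f_1 = -x^2 - 11xy + 4y - 48, LT = x^2.
f_2 = -7x^2 - 3xy - 2x - 3y + 18, LT = x^2.
f_3 = x^2 + 3xy + x + 5y, LT = x^2.

S(f_1,f_2): lcm = x^2. S = 74/7xy - 2/7x - 31/7y + 354/7.
  reduce S modulo (f_1, f_2, f_3):
  remainder 74/7xy - 2/7x - 31/7y + 354/7 ≠ 0; add h_4 = 74/7xy - 2/7x - 31/7y + 354/7 to the basis.

S(f_1,f_3): lcm = x^2. S = 8xy - x - 9y + 48.
  reduce S modulo (f_1, f_2, f_3, h_4):
  remainder -29/37x - 209/37y + 360/37 ≠ 0; add h_5 = -29/37x - 209/37y + 360/37 to the basis.

S(f_1,h_4): lcm = x^2y. S = 1/37x^2 + 11xy^2 + 31/74xy - 177/37x - 4y^2 + 48y.
  reduce S modulo (f_1, f_2, f_3, h_4, h_5):
  remainder 45/74y^2 + 129003/4292y - 134223/2146 ≠ 0; add h_6 = 45/74y^2 + 129003/4292y - 134223/2146 to the basis.

S(f_3,h_4): lcm = x^2y. S = 1/37x^2 + 3xy^2 + 105/74xy - 177/37x + 5y^2.
  reduce S modulo (f_1, f_2, f_3, h_4, h_5, h_6):
  remainder -4647377/16095y + 9294754/16095 ≠ 0; add h_7 = -4647377/16095y + 9294754/16095 to the basis.

The other S-polynomials (S(f_2,f_3), S(f_2,h_4), S(f_1,h_5), S(f_2,h_5), S(f_3,h_5), S(h_4,h_5), S(f_1,h_6), S(f_2,h_6), S(f_3,h_6), S(h_4,h_6), S(h_5,h_6), S(f_1,h_7), S(f_2,h_7), S(f_3,h_7), S(h_4,h_7), S(h_5,h_7), S(h_6,h_7)) all reduce to 0 modulo the current basis, so we have a Gröbner basis.
Inter-reduce: drop elements whose leading term is divisible by another's, tail-reduce, and make monic.
Reduced Gröbner basis: {x + 2, y - 2}.

Elimination: the polynomial y - 2 lies in the elimination ideal for y, so y ∈ {2}. For each such y, the remaining basis elements (now univariate) give the rest of the solution.
  y = 2: the earlier basis element becomes x + 2 = 0, giving x = -2 — point (-2, 2).

{(-2, 2)}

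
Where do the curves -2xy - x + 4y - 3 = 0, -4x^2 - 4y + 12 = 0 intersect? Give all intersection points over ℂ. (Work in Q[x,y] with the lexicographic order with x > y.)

{(1, 2), (1/2 - sqrt(19)/2, -2 + sqrt(19)/2), (1/2 + sqrt(19)/2, -sqrt(19)/2 - 2)}

Compute a lex Gröbner basis by Buchberger's algorithm.
f_1 = -2xy - x + 4y - 3, LT = xy.
f_2 = -4x^2 - 4y + 12, LT = x^2.

S(f_1,f_2): lcm = x^2y. S = 1/2x^2 - 2xy + 3/2x - y^2 + 3y.
  reduce S modulo (f_1, f_2):
  remainder 5/2x - y^2 - 3/2y + 9/2 ≠ 0; add h_3 = 5/2x - y^2 - 3/2y + 9/2 to the basis.

S(f_1,h_3): lcm = xy. S = 1/2x + 2/5y^3 + 3/5y^2 - 19/5y + 3/2.
  reduce S modulo (f_1, f_2, h_3):
  remainder 2/5y^3 + 4/5y^2 - 7/2y + 3/5 ≠ 0; add h_4 = 2/5y^3 + 4/5y^2 - 7/2y + 3/5 to the basis.

The other S-polynomials (S(f_2,h_3), S(f_1,h_4), S(f_2,h_4), S(h_3,h_4)) all reduce to 0 modulo the current basis, so we have a Gröbner basis.
Inter-reduce: drop elements whose leading term is divisible by another's, tail-reduce, and make monic.
Reduced Gröbner basis: {x - 2/5y^2 - 3/5y + 9/5, y^3 + 2y^2 - 35/4y + 3/2}.

A lex Gröbner basis eliminates variables successively. Here y^3 + 2y^2 - 35/4y + 3/2 depends only on y, with roots {2, -2 + sqrt(19)/2, -sqrt(19)/2 - 2}; lifting each root through the earlier basis elements recovers the full solutions.
  y = 2: the earlier basis element becomes x - 1 = 0, giving x = 1 — point (1, 2).
  y = -2 + sqrt(19)/2: the earlier basis element becomes x - 1/2 + sqrt(19)/2 = 0, giving x = 1/2 - sqrt(19)/2 — point (1/2 - sqrt(19)/2, -2 + sqrt(19)/2).
  y = -sqrt(19)/2 - 2: the earlier basis element becomes x - sqrt(19)/2 - 1/2 = 0, giving x = 1/2 + sqrt(19)/2 — point (1/2 + sqrt(19)/2, -sqrt(19)/2 - 2).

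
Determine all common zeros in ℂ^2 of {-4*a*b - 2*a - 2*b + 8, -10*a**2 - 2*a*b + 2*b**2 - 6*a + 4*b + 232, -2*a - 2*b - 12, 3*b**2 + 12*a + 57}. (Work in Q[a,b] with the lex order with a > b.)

{(-5, -1)}

Compute a lex Gröbner basis by Buchberger's algorithm.
f_1 = -4*a*b - 2*a - 2*b + 8, LT = a*b.
f_2 = -10*a**2 - 2*a*b - 6*a + 2*b**2 + 4*b + 232, LT = a**2.
f_3 = -2*a - 2*b - 12, LT = a.
f_4 = 12*a + 3*b**2 + 57, LT = a.

S(f_1,f_2): lcm = a**2*b. S = 1/2*a**2 - 1/5*a*b**2 - 1/10*a*b - 2*a + 1/5*b**3 + 2/5*b**2 + 116/5*b.
  leading term a**2: subtract (-1/20)·f_2 from 1/2*a**2 - 1/5*a*b**2 - 1/10*a*b - 2*a + 1/5*b**3 + 2/5*b**2 + 116/5*b → -1/5*a*b**2 - 1/5*a*b - 23/10*a + 1/5*b**3 + 1/2*b**2 + 117/5*b + 58/5
  leading term a*b**2: subtract (1/20*b)·f_1 from -1/5*a*b**2 - 1/5*a*b - 23/10*a + 1/5*b**3 + 1/2*b**2 + 117/5*b + 58/5 → -1/10*a*b - 23/10*a + 1/5*b**3 + 3/5*b**2 + 23*b + 58/5
  leading term a*b: subtract (1/40)·f_1 from -1/10*a*b - 23/10*a + 1/5*b**3 + 3/5*b**2 + 23*b + 58/5 → -9/4*a + 1/5*b**3 + 3/5*b**2 + 461/20*b + 57/5
  leading term a: subtract (9/8)·f_3 from -9/4*a + 1/5*b**3 + 3/5*b**2 + 461/20*b + 57/5 → 1/5*b**3 + 3/5*b**2 + 253/10*b + 249/10
  leading term b**3: no divisor's leading term divides it; move 1/5*b**3 to the remainder.
  leading term b**2: no divisor's leading term divides it; move 3/5*b**2 to the remainder.
  leading term b: no divisor's leading term divides it; move 253/10*b to the remainder.
  leading term 1: no divisor's leading term divides it; move 249/10 to the remainder.
  remainder 1/5*b**3 + 3/5*b**2 + 253/10*b + 249/10 ≠ 0; add h_5 = 1/5*b**3 + 3/5*b**2 + 253/10*b + 249/10 to the basis.

S(f_1,f_3): lcm = a*b. S = 1/2*a - b**2 - 11/2*b - 2.
  leading term a: subtract (-1/4)·f_3 from 1/2*a - b**2 - 11/2*b - 2 → -b**2 - 6*b - 5
  leading term b**2: no divisor's leading term divides it; move -b**2 to the remainder.
  leading term b: no divisor's leading term divides it; move -6*b to the remainder.
  leading term 1: no divisor's leading term divides it; move -5 to the remainder.
  remainder -b**2 - 6*b - 5 ≠ 0; add h_6 = -b**2 - 6*b - 5 to the basis.

S(f_1,f_4): lcm = a*b. S = 1/2*a - 1/4*b**3 - 17/4*b - 2.
  leading term a: subtract (-1/4)·f_3 from 1/2*a - 1/4*b**3 - 17/4*b - 2 → -1/4*b**3 - 19/4*b - 5
  leading term b**3: subtract (-5/4)·h_5 from -1/4*b**3 - 19/4*b - 5 → 3/4*b**2 + 215/8*b + 209/8
  leading term b**2: subtract (-3/4)·h_6 from 3/4*b**2 + 215/8*b + 209/8 → 179/8*b + 179/8
  leading term b: no divisor's leading term divides it; move 179/8*b to the remainder.
  leading term 1: no divisor's leading term divides it; move 179/8 to the remainder.
  remainder 179/8*b + 179/8 ≠ 0; add h_7 = 179/8*b + 179/8 to the basis.

The other S-polynomials (S(f_2,f_3), S(f_2,f_4), S(f_3,f_4), S(f_1,h_5), S(f_2,h_5), S(f_3,h_5), S(f_4,h_5), S(f_1,h_6), S(f_2,h_6), S(f_3,h_6), S(f_4,h_6), S(h_5,h_6), S(f_1,h_7), S(f_2,h_7), S(f_3,h_7), S(f_4,h_7), S(h_5,h_7), S(h_6,h_7)) all reduce to 0 modulo the current basis, so we have a Gröbner basis.
Inter-reduce: drop elements whose leading term is divisible by another's, tail-reduce, and make monic.
Reduced Gröbner basis: {a + 5, b + 1}.

The lex basis is triangular: the last element involves only b. Solving b + 1 = 0 gives b ∈ {-1}; substituting each value into the earlier elements determines the remaining variables.
  b = -1: the earlier basis element becomes a + 5 = 0, giving a = -5 — point (-5, -1).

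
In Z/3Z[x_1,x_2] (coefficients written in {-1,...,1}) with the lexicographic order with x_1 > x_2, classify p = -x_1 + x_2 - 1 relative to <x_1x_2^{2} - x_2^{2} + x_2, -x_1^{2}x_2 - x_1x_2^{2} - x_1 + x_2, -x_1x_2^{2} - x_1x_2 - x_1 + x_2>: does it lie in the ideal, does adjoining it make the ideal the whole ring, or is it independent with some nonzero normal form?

Adjoining -x_1 + x_2 - 1 makes the ideal the whole ring: the system is inconsistent.

First compute the reduced Gröbner basis of I by Buchberger's algorithm.
f_1 = x_1x_2^{2} - x_2^{2} + x_2, LT = x_1x_2^{2}.
f_2 = -x_1^{2}x_2 - x_1x_2^{2} - x_1 + x_2, LT = x_1^{2}x_2.
f_3 = -x_1x_2^{2} - x_1x_2 - x_1 + x_2, LT = x_1x_2^{2}.

S(f_1,f_2): lcm = x_1^{2}x_2^{2}. S = -x_1x_2^{3} - x_1x_2^{2} + x_2^{2}.
  leading term x_1x_2^{3}: subtract (-x_2)·f_1 from -x_1x_2^{3} - x_1x_2^{2} + x_2^{2} → -x_1x_2^{2} - x_2^{3} - x_2^{2}
  leading term x_1x_2^{2}: subtract (-1)·f_1 from -x_1x_2^{2} - x_2^{3} - x_2^{2} → -x_2^{3} + x_2^{2} + x_2
  leading term x_2^{3}: no divisor's leading term divides it; move -x_2^{3} to the remainder.
  leading term x_2^{2}: no divisor's leading term divides it; move x_2^{2} to the remainder.
  leading term x_2: no divisor's leading term divides it; move x_2 to the remainder.
  remainder -x_2^{3} + x_2^{2} + x_2 ≠ 0; add h_4 = -x_2^{3} + x_2^{2} + x_2 to the basis.

S(f_1,f_3): lcm = x_1x_2^{2}. S = -x_1x_2 - x_1 - x_2^{2} - x_2.
  leading term x_1x_2: no divisor's leading term divides it; move -x_1x_2 to the remainder.
  leading term x_1: no divisor's leading term divides it; move -x_1 to the remainder.
  leading term x_2^{2}: no divisor's leading term divides it; move -x_2^{2} to the remainder.
  leading term x_2: no divisor's leading term divides it; move -x_2 to the remainder.
  remainder -x_1x_2 - x_1 - x_2^{2} - x_2 ≠ 0; add h_5 = -x_1x_2 - x_1 - x_2^{2} - x_2 to the basis.

S(f_2,f_3): lcm = x_1^{2}x_2^{2}. S = -x_1^{2}x_2 - x_1^{2} + x_1x_2^{3} - x_1x_2 - x_2^{2}.
  leading term x_1^{2}x_2: subtract (1)·f_2 from -x_1^{2}x_2 - x_1^{2} + x_1x_2^{3} - x_1x_2 - x_2^{2} → -x_1^{2} + x_1x_2^{3} + x_1x_2^{2} - x_1x_2 + x_1 - x_2^{2} - x_2
  leading term x_1^{2}: no divisor's leading term divides it; move -x_1^{2} to the remainder.
  leading term x_1x_2^{3}: subtract (x_2)·f_1 from x_1x_2^{3} + x_1x_2^{2} - x_1x_2 + x_1 - x_2^{2} - x_2 → x_1x_2^{2} - x_1x_2 + x_1 + x_2^{3} + x_2^{2} - x_2
  leading term x_1x_2^{2}: subtract (1)·f_1 from x_1x_2^{2} - x_1x_2 + x_1 + x_2^{3} + x_2^{2} - x_2 → -x_1x_2 + x_1 + x_2^{3} - x_2^{2} + x_2
  leading term x_1x_2: subtract (1)·h_5 from -x_1x_2 + x_1 + x_2^{3} - x_2^{2} + x_2 → -x_1 + x_2^{3} - x_2
  leading term x_1: no divisor's leading term divides it; move -x_1 to the remainder.
  leading term x_2^{3}: subtract (-1)·h_4 from x_2^{3} - x_2 → x_2^{2}
  leading term x_2^{2}: no divisor's leading term divides it; move x_2^{2} to the remainder.
  remainder -x_1^{2} - x_1 + x_2^{2} ≠ 0; add h_6 = -x_1^{2} - x_1 + x_2^{2} to the basis.

S(f_1,h_4): lcm = x_1x_2^{3}. S = x_1x_2^{2} + x_1x_2 - x_2^{3} + x_2^{2}.
  leading term x_1x_2^{2}: subtract (1)·f_1 from x_1x_2^{2} + x_1x_2 - x_2^{3} + x_2^{2} → x_1x_2 - x_2^{3} - x_2^{2} - x_2
  leading term x_1x_2: subtract (-1)·h_5 from x_1x_2 - x_2^{3} - x_2^{2} - x_2 → -x_1 - x_2^{3} + x_2^{2} + x_2
  leading term x_1: no divisor's leading term divides it; move -x_1 to the remainder.
  leading term x_2^{3}: subtract (1)·h_4 from -x_2^{3} + x_2^{2} + x_2 → 0
  remainder -x_1 ≠ 0; add h_7 = -x_1 to the basis.

S(f_2,h_4): lcm = x_1^{2}x_2^{3}. S = x_1^{2}x_2^{2} + x_1^{2}x_2 + x_1x_2^{4} + x_1x_2^{2} - x_2^{3}.
  leading term x_1^{2}x_2^{2}: subtract (x_1)·f_1 from x_1^{2}x_2^{2} + x_1^{2}x_2 + x_1x_2^{4} + x_1x_2^{2} - x_2^{3} → x_1^{2}x_2 + x_1x_2^{4} - x_1x_2^{2} - x_1x_2 - x_2^{3}
  leading term x_1^{2}x_2: subtract (-1)·f_2 from x_1^{2}x_2 + x_1x_2^{4} - x_1x_2^{2} - x_1x_2 - x_2^{3} → x_1x_2^{4} + x_1x_2^{2} - x_1x_2 - x_1 - x_2^{3} + x_2
  leading term x_1x_2^{4}: subtract (x_2^{2})·f_1 from x_1x_2^{4} + x_1x_2^{2} - x_1x_2 - x_1 - x_2^{3} + x_2 → x_1x_2^{2} - x_1x_2 - x_1 + x_2^{4} + x_2^{3} + x_2
  leading term x_1x_2^{2}: subtract (1)·f_1 from x_1x_2^{2} - x_1x_2 - x_1 + x_2^{4} + x_2^{3} + x_2 → -x_1x_2 - x_1 + x_2^{4} + x_2^{3} + x_2^{2}
  leading term x_1x_2: subtract (1)·h_5 from -x_1x_2 - x_1 + x_2^{4} + x_2^{3} + x_2^{2} → x_2^{4} + x_2^{3} - x_2^{2} + x_2
  leading term x_2^{4}: subtract (-x_2)·h_4 from x_2^{4} + x_2^{3} - x_2^{2} + x_2 → -x_2^{3} + x_2
  leading term x_2^{3}: subtract (1)·h_4 from -x_2^{3} + x_2 → -x_2^{2}
  leading term x_2^{2}: no divisor's leading term divides it; move -x_2^{2} to the remainder.
  remainder -x_2^{2} ≠ 0; add h_8 = -x_2^{2} to the basis.

S(f_3,h_4): lcm = x_1x_2^{3}. S = -x_1x_2^{2} - x_1x_2 - x_2^{2}.
  leading term x_1x_2^{2}: subtract (-1)·f_1 from -x_1x_2^{2} - x_1x_2 - x_2^{2} → -x_1x_2 + x_2^{2} + x_2
  leading term x_1x_2: subtract (1)·h_5 from -x_1x_2 + x_2^{2} + x_2 → x_1 - x_2^{2} - x_2
  leading term x_1: subtract (-1)·h_7 from x_1 - x_2^{2} - x_2 → -x_2^{2} - x_2
  leading term x_2^{2}: subtract (1)·h_8 from -x_2^{2} - x_2 → -x_2
  leading term x_2: no divisor's leading term divides it; move -x_2 to the remainder.
  remainder -x_2 ≠ 0; add h_9 = -x_2 to the basis.

The other S-polynomials (S(f_1,h_5), S(f_2,h_5), S(f_3,h_5), S(h_4,h_5), S(f_1,h_6), S(f_2,h_6), S(f_3,h_6), S(h_4,h_6), S(h_5,h_6), S(f_1,h_7), S(f_2,h_7), S(f_3,h_7), S(h_4,h_7), S(h_5,h_7), S(h_6,h_7), S(f_1,h_8), S(f_2,h_8), S(f_3,h_8), S(h_4,h_8), S(h_5,h_8), S(h_6,h_8), S(h_7,h_8), S(f_1,h_9), S(f_2,h_9), S(f_3,h_9), S(h_4,h_9), S(h_5,h_9), S(h_6,h_9), S(h_7,h_9), S(h_8,h_9)) all reduce to 0 modulo the current basis, so we have a Gröbner basis.
Inter-reduce: drop elements whose leading term is divisible by another's, tail-reduce, and make monic.
Reduced Gröbner basis: {x_1, x_2}.
Label its elements g_1 = x_1, g_2 = x_2.

Reduce p = -x_1 + x_2 - 1 modulo G:
  leading term x_1: subtract (-1)·g_1 from -x_1 + x_2 - 1 → x_2 - 1
  leading term x_2: subtract (1)·g_2 from x_2 - 1 → -1
  leading term 1: no divisor's leading term divides it; move -1 to the remainder.
  normal form = -1.
The normal form is nonzero, so p ∉ I. Since p minus its normal form lies in I, I + (p) = I + (r) where r = -1; decide whether this ideal is the whole ring.
Here r = -1 is a nonzero constant, hence a unit: 1 ∈ I + (p), the Gröbner basis of I + (p) is {1}, and the enlarged system has no common solution — adjoining p is inconsistent.

Ideal membership is decidable via reduction modulo a Gröbner basis.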